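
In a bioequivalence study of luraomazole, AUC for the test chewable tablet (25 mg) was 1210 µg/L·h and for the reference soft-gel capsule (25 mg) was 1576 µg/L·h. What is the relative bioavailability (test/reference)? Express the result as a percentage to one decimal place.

F_rel = (AUC_test/D_test) / (AUC_ref/D_ref)
      = (1210/25) / (1576/25)
      = 48.4 / 63.04 = 0.7678 = 76.78%

F_rel = 76.8%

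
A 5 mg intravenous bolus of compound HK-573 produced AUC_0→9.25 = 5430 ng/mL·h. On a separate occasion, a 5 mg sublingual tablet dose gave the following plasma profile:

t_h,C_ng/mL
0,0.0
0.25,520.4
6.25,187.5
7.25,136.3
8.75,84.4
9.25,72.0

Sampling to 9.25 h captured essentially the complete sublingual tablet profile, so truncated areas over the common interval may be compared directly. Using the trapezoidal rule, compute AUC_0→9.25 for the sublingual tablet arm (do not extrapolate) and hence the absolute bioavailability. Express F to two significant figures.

Trapezoidal AUC_0→9.25 (sublingual tablet):
  [0→0.25]: (0.0+520.4)/2 × 0.25 = 65.05
  [0.25→6.25]: (520.4+187.5)/2 × 6 = 2123.7
  [6.25→7.25]: (187.5+136.3)/2 × 1 = 161.9
  [7.25→8.75]: (136.3+84.4)/2 × 1.5 = 165.525
  [8.75→9.25]: (84.4+72.0)/2 × 0.5 = 39.1
  Sum = 2555.275 ng/mL·h
F = (AUC_ev/D_ev)/(AUC_iv/D_iv) = (2555.275/5)/(5430/5) = 511.055/1086 = 0.4706

F = 0.47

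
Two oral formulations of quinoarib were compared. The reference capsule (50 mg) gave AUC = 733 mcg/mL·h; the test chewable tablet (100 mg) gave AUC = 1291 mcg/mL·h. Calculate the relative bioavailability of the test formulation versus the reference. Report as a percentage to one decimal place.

F_rel = 88.1%

F_rel = (AUC_test/D_test) / (AUC_ref/D_ref)
      = (1291/100) / (733/50)
      = 12.91 / 14.66 = 0.8806 = 88.06%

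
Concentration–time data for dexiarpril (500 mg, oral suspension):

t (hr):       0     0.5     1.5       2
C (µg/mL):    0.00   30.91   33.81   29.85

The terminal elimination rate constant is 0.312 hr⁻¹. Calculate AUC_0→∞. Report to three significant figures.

Trapezoidal AUC_0→2:
  [0→0.5]: (0.00+30.91)/2 × 0.5 = 7.7275
  [0.5→1.5]: (30.91+33.81)/2 × 1 = 32.36
  [1.5→2]: (33.81+29.85)/2 × 0.5 = 15.915
  Sum = 56.0025 µg/mL·hr
Extrapolated tail: C_last / k_e = 29.85 / 0.312 = 95.673
AUC_0→∞ = 56.0025 + 95.673 = 151.6755 µg/mL·hr

AUC = 152 µg/mL·hr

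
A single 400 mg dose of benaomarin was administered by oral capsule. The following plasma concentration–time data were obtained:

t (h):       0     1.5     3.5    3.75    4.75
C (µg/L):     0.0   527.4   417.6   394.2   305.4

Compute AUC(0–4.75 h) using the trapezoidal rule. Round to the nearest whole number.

AUC = 1792 µg/L·h

Trapezoidal AUC_0→4.75:
  [0→1.5]: (0.0+527.4)/2 × 1.5 = 395.55
  [1.5→3.5]: (527.4+417.6)/2 × 2 = 945.0
  [3.5→3.75]: (417.6+394.2)/2 × 0.25 = 101.475
  [3.75→4.75]: (394.2+305.4)/2 × 1 = 349.8
  Sum = 1791.825 µg/L·h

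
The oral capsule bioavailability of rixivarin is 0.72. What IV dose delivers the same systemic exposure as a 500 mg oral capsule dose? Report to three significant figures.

Systemic exposure from an extravascular dose = F × D_ev, so the equivalent IV dose is F × D_ev.
D_iv = F × D_ev = 0.72 × 500 = 360 mg

D_iv = 360 mg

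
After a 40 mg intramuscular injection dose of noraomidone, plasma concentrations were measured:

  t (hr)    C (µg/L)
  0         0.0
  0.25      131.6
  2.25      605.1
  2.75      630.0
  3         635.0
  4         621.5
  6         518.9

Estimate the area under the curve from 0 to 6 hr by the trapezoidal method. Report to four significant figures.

AUC = 2989 µg/L·hr

Trapezoidal AUC_0→6:
  [0→0.25]: (0.0+131.6)/2 × 0.25 = 16.45
  [0.25→2.25]: (131.6+605.1)/2 × 2 = 736.7
  [2.25→2.75]: (605.1+630.0)/2 × 0.5 = 308.775
  [2.75→3]: (630.0+635.0)/2 × 0.25 = 158.125
  [3→4]: (635.0+621.5)/2 × 1 = 628.25
  [4→6]: (621.5+518.9)/2 × 2 = 1140.4
  Sum = 2988.7 µg/L·hr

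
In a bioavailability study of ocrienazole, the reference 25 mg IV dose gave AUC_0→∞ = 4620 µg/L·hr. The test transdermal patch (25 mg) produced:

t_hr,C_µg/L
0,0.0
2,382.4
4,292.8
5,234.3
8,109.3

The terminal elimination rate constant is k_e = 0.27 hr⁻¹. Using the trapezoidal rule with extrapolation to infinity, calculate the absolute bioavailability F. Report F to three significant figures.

F = 0.485

Trapezoidal AUC_0→8 (transdermal patch):
  [0→2]: (0.0+382.4)/2 × 2 = 382.4
  [2→4]: (382.4+292.8)/2 × 2 = 675.2
  [4→5]: (292.8+234.3)/2 × 1 = 263.55
  [5→8]: (234.3+109.3)/2 × 3 = 515.4
  Sum = 1836.55 µg/L·hr
Tail: C_last/k_e = 109.3/0.27 = 404.815
AUC_0→∞ (transdermal patch) = 1836.55 + 404.815 = 2241.365 µg/L·hr
F = (AUC_ev/D_ev)/(AUC_iv/D_iv) = (2241.365/25)/(4620/25) = 89.6546/184.8 = 0.4851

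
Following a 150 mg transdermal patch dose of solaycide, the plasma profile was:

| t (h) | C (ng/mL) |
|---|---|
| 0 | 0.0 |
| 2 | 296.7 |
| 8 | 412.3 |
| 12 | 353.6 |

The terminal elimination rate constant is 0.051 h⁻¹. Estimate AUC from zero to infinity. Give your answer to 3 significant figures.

Trapezoidal AUC_0→12:
  [0→2]: (0.0+296.7)/2 × 2 = 296.7
  [2→8]: (296.7+412.3)/2 × 6 = 2127.0
  [8→12]: (412.3+353.6)/2 × 4 = 1531.8
  Sum = 3955.5 ng/mL·h
Extrapolated tail: C_last / k_e = 353.6 / 0.051 = 6933.333
AUC_0→∞ = 3955.5 + 6933.333 = 10888.833 ng/mL·h

AUC = 10900 ng/mL·h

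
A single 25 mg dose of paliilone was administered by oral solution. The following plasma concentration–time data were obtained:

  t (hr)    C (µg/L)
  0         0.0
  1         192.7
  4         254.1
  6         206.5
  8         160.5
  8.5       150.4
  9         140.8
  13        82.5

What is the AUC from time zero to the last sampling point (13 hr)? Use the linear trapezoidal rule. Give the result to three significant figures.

Trapezoidal AUC_0→13:
  [0→1]: (0.0+192.7)/2 × 1 = 96.35
  [1→4]: (192.7+254.1)/2 × 3 = 670.2
  [4→6]: (254.1+206.5)/2 × 2 = 460.6
  [6→8]: (206.5+160.5)/2 × 2 = 367.0
  [8→8.5]: (160.5+150.4)/2 × 0.5 = 77.725
  [8.5→9]: (150.4+140.8)/2 × 0.5 = 72.8
  [9→13]: (140.8+82.5)/2 × 4 = 446.6
  Sum = 2191.275 µg/L·hr

AUC = 2190 µg/L·hr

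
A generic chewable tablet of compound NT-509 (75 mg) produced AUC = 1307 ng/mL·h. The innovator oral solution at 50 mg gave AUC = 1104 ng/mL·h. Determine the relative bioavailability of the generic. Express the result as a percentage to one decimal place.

F_rel = (AUC_test/D_test) / (AUC_ref/D_ref)
      = (1307/75) / (1104/50)
      = 17.4267 / 22.08 = 0.7893 = 78.93%

F_rel = 78.9%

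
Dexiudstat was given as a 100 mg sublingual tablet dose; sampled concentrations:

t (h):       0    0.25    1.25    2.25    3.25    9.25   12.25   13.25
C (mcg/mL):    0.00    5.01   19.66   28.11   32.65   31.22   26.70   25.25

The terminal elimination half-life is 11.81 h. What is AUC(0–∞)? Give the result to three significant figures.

AUC = 802 mcg/mL·h

Trapezoidal AUC_0→13.25:
  [0→0.25]: (0.00+5.01)/2 × 0.25 = 0.62625
  [0.25→1.25]: (5.01+19.66)/2 × 1 = 12.335
  [1.25→2.25]: (19.66+28.11)/2 × 1 = 23.885
  [2.25→3.25]: (28.11+32.65)/2 × 1 = 30.38
  [3.25→9.25]: (32.65+31.22)/2 × 6 = 191.61
  [9.25→12.25]: (31.22+26.70)/2 × 3 = 86.88
  [12.25→13.25]: (26.70+25.25)/2 × 1 = 25.975
  Sum = 371.69125 mcg/mL·h
k_e = ln2 / t½ = 0.693147 / 11.81 = 0.0587 h^-1
Extrapolated tail: C_last / k_e = 25.25 / 0.0587 = 430.153
AUC_0→∞ = 371.69125 + 430.153 = 801.84425 mcg/mL·h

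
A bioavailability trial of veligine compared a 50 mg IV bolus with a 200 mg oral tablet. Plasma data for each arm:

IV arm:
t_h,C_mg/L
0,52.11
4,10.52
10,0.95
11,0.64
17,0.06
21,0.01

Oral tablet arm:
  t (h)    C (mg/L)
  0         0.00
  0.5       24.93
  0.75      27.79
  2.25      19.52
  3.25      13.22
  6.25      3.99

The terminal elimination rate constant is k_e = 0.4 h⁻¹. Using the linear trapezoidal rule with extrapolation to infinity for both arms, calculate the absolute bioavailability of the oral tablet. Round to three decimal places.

Trapezoidal AUC_0→21 (IV):
  [0→4]: (52.11+10.52)/2 × 4 = 125.26
  [4→10]: (10.52+0.95)/2 × 6 = 34.41
  [10→11]: (0.95+0.64)/2 × 1 = 0.795
  [11→17]: (0.64+0.06)/2 × 6 = 2.1
  [17→21]: (0.06+0.01)/2 × 4 = 0.14
  Sum = 162.705 mg/L·h
IV tail: 0.01/0.4 = 0.025; AUC_iv,0→∞ = 162.705 + 0.025 = 162.73 mg/L·h
Trapezoidal AUC_0→6.25 (oral tablet):
  [0→0.5]: (0.00+24.93)/2 × 0.5 = 6.2325
  [0.5→0.75]: (24.93+27.79)/2 × 0.25 = 6.59
  [0.75→2.25]: (27.79+19.52)/2 × 1.5 = 35.4825
  [2.25→3.25]: (19.52+13.22)/2 × 1 = 16.37
  [3.25→6.25]: (13.22+3.99)/2 × 3 = 25.815
  Sum = 90.49 mg/L·h
oral tablet tail: 3.99/0.4 = 9.975; AUC_ev,0→∞ = 90.49 + 9.975 = 100.465 mg/L·h
F = (AUC_ev/D_ev)/(AUC_iv/D_iv) = (100.465/200)/(162.73/50) = 0.502325/3.2546 = 0.1543

F = 0.154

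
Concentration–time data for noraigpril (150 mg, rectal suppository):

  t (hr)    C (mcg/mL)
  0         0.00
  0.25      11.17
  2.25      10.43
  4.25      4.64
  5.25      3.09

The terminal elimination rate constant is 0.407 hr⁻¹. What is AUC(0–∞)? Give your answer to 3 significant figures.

AUC = 49.5 mcg/mL·hr

Trapezoidal AUC_0→5.25:
  [0→0.25]: (0.00+11.17)/2 × 0.25 = 1.39625
  [0.25→2.25]: (11.17+10.43)/2 × 2 = 21.6
  [2.25→4.25]: (10.43+4.64)/2 × 2 = 15.07
  [4.25→5.25]: (4.64+3.09)/2 × 1 = 3.865
  Sum = 41.93125 mcg/mL·hr
Extrapolated tail: C_last / k_e = 3.09 / 0.407 = 7.592
AUC_0→∞ = 41.93125 + 7.592 = 49.52325 mcg/mL·hr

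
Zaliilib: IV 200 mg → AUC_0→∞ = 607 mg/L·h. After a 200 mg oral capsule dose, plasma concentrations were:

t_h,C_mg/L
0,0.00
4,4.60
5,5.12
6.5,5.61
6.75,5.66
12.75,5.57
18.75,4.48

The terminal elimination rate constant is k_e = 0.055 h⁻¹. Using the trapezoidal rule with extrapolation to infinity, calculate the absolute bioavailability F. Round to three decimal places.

F = 0.278

Trapezoidal AUC_0→18.75 (oral capsule):
  [0→4]: (0.00+4.60)/2 × 4 = 9.2
  [4→5]: (4.60+5.12)/2 × 1 = 4.86
  [5→6.5]: (5.12+5.61)/2 × 1.5 = 8.0475
  [6.5→6.75]: (5.61+5.66)/2 × 0.25 = 1.40875
  [6.75→12.75]: (5.66+5.57)/2 × 6 = 33.69
  [12.75→18.75]: (5.57+4.48)/2 × 6 = 30.15
  Sum = 87.35625 mg/L·h
Tail: C_last/k_e = 4.48/0.055 = 81.455
AUC_0→∞ (oral capsule) = 87.35625 + 81.455 = 168.81125 mg/L·h
F = (AUC_ev/D_ev)/(AUC_iv/D_iv) = (168.81125/200)/(607/200) = 0.84405625/3.035 = 0.2781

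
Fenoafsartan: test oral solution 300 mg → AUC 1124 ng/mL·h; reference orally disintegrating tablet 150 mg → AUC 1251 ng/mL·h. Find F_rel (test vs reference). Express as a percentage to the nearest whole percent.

F_rel = (AUC_test/D_test) / (AUC_ref/D_ref)
      = (1124/300) / (1251/150)
      = 3.74667 / 8.34 = 0.4492 = 44.92%

F_rel = 45%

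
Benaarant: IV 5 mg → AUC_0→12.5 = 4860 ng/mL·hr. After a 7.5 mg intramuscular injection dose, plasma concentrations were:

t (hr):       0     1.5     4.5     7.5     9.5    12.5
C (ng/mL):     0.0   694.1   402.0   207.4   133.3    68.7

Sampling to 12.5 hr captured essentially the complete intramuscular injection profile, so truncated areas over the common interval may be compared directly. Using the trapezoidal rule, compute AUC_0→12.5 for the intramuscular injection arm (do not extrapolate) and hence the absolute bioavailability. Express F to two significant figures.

F = 0.51

Trapezoidal AUC_0→12.5 (intramuscular injection):
  [0→1.5]: (0.0+694.1)/2 × 1.5 = 520.575
  [1.5→4.5]: (694.1+402.0)/2 × 3 = 1644.15
  [4.5→7.5]: (402.0+207.4)/2 × 3 = 914.1
  [7.5→9.5]: (207.4+133.3)/2 × 2 = 340.7
  [9.5→12.5]: (133.3+68.7)/2 × 3 = 303.0
  Sum = 3722.525 ng/mL·hr
F = (AUC_ev/D_ev)/(AUC_iv/D_iv) = (3722.525/7.5)/(4860/5) = 496.337/972 = 0.5106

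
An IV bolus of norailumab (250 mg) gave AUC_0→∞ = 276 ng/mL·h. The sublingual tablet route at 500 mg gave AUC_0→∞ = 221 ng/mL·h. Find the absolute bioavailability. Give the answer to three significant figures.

F = (AUC_ev / D_ev) / (AUC_iv / D_iv)
  = (221/500) / (276/250)
  = 0.442 / 1.104 = 0.4004

F = 0.400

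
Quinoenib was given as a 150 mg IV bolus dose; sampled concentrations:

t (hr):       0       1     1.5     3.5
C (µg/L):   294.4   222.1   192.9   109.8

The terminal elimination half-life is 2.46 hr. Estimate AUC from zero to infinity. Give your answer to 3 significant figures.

Trapezoidal AUC_0→3.5:
  [0→1]: (294.4+222.1)/2 × 1 = 258.25
  [1→1.5]: (222.1+192.9)/2 × 0.5 = 103.75
  [1.5→3.5]: (192.9+109.8)/2 × 2 = 302.7
  Sum = 664.7 µg/L·hr
k_e = ln2 / t½ = 0.693147 / 2.46 = 0.2818 hr^-1
Extrapolated tail: C_last / k_e = 109.8 / 0.2818 = 389.638
AUC_0→∞ = 664.7 + 389.638 = 1054.338 µg/L·hr

AUC = 1050 µg/L·hr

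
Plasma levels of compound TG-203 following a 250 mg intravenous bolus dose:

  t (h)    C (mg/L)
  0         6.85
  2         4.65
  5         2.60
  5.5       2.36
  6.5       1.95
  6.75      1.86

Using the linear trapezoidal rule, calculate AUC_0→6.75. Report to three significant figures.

Trapezoidal AUC_0→6.75:
  [0→2]: (6.85+4.65)/2 × 2 = 11.5
  [2→5]: (4.65+2.60)/2 × 3 = 10.875
  [5→5.5]: (2.60+2.36)/2 × 0.5 = 1.24
  [5.5→6.5]: (2.36+1.95)/2 × 1 = 2.155
  [6.5→6.75]: (1.95+1.86)/2 × 0.25 = 0.47625
  Sum = 26.24625 mg/L·h

AUC = 26.2 mg/L·h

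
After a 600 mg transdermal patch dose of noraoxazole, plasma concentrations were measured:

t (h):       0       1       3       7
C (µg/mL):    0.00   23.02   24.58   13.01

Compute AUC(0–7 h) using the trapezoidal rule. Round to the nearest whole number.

AUC = 134 µg/mL·h

Trapezoidal AUC_0→7:
  [0→1]: (0.00+23.02)/2 × 1 = 11.51
  [1→3]: (23.02+24.58)/2 × 2 = 47.6
  [3→7]: (24.58+13.01)/2 × 4 = 75.18
  Sum = 134.29 µg/mL·h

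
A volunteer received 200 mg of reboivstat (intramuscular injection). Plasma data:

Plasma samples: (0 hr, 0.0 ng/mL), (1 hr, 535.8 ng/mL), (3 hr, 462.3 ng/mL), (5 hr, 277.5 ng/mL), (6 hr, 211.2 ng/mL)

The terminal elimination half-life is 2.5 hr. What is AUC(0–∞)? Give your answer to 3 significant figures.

Trapezoidal AUC_0→6:
  [0→1]: (0.0+535.8)/2 × 1 = 267.9
  [1→3]: (535.8+462.3)/2 × 2 = 998.1
  [3→5]: (462.3+277.5)/2 × 2 = 739.8
  [5→6]: (277.5+211.2)/2 × 1 = 244.35
  Sum = 2250.15 ng/mL·hr
k_e = ln2 / t½ = 0.693147 / 2.5 = 0.2773 hr^-1
Extrapolated tail: C_last / k_e = 211.2 / 0.2773 = 761.630
AUC_0→∞ = 2250.15 + 761.630 = 3011.78 ng/mL·hr

AUC = 3010 ng/mL·hr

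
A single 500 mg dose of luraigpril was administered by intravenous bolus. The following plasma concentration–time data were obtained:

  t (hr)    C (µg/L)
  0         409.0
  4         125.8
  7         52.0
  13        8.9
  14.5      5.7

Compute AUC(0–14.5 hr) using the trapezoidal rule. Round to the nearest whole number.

AUC = 1530 µg/L·hr

Trapezoidal AUC_0→14.5:
  [0→4]: (409.0+125.8)/2 × 4 = 1069.6
  [4→7]: (125.8+52.0)/2 × 3 = 266.7
  [7→13]: (52.0+8.9)/2 × 6 = 182.7
  [13→14.5]: (8.9+5.7)/2 × 1.5 = 10.95
  Sum = 1529.95 µg/L·hr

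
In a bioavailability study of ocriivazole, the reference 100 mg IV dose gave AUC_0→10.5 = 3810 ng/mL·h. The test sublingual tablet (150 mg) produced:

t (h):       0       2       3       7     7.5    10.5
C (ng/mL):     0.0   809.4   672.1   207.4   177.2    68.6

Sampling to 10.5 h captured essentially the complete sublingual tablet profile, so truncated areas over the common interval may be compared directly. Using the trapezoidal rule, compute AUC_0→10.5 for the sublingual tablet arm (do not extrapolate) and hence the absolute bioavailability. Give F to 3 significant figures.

F = 0.660

Trapezoidal AUC_0→10.5 (sublingual tablet):
  [0→2]: (0.0+809.4)/2 × 2 = 809.4
  [2→3]: (809.4+672.1)/2 × 1 = 740.75
  [3→7]: (672.1+207.4)/2 × 4 = 1759.0
  [7→7.5]: (207.4+177.2)/2 × 0.5 = 96.15
  [7.5→10.5]: (177.2+68.6)/2 × 3 = 368.7
  Sum = 3774.0 ng/mL·h
F = (AUC_ev/D_ev)/(AUC_iv/D_iv) = (3774.0/150)/(3810/100) = 25.16/38.1 = 0.6604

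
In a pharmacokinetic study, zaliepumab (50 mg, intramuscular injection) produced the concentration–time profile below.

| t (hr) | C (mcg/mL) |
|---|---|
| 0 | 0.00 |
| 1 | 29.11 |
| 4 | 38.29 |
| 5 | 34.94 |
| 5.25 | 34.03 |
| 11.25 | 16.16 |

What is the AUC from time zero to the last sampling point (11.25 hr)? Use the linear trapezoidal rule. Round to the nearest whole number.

AUC = 311 mcg/mL·hr

Trapezoidal AUC_0→11.25:
  [0→1]: (0.00+29.11)/2 × 1 = 14.555
  [1→4]: (29.11+38.29)/2 × 3 = 101.1
  [4→5]: (38.29+34.94)/2 × 1 = 36.615
  [5→5.25]: (34.94+34.03)/2 × 0.25 = 8.62125
  [5.25→11.25]: (34.03+16.16)/2 × 6 = 150.57
  Sum = 311.46125 mcg/mL·hr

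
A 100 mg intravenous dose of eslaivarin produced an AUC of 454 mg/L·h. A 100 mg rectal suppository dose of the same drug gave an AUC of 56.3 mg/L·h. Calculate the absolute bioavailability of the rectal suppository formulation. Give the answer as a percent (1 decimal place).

F = 12.4%

F = (AUC_ev / D_ev) / (AUC_iv / D_iv)
  = (56.3/100) / (454/100)
  = 0.563 / 4.54 = 0.1240
  = 12.40%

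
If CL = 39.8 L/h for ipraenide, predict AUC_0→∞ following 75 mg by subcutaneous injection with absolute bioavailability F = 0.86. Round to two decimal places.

AUC_0→∞ = F × Dose / CL
        = 0.86 × 75 / 39.8 = 1.6206 mg/L·h

AUC = 1.62 mg/L·h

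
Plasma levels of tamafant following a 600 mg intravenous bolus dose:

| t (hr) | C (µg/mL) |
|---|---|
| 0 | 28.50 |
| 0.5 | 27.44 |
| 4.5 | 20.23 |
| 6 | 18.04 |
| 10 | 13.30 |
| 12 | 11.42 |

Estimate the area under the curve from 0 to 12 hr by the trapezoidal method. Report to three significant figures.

AUC = 225 µg/mL·hr

Trapezoidal AUC_0→12:
  [0→0.5]: (28.50+27.44)/2 × 0.5 = 13.985
  [0.5→4.5]: (27.44+20.23)/2 × 4 = 95.34
  [4.5→6]: (20.23+18.04)/2 × 1.5 = 28.7025
  [6→10]: (18.04+13.30)/2 × 4 = 62.68
  [10→12]: (13.30+11.42)/2 × 2 = 24.72
  Sum = 225.4275 µg/mL·hr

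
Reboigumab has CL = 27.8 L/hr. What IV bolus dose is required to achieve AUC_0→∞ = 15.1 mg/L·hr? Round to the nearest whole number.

Dose_iv = CL × AUC_0→∞
     = 27.8 × 15.1 = 419.78 mg

Dose = 420 mg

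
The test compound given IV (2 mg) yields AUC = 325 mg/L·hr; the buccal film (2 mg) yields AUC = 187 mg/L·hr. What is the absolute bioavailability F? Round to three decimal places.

F = 0.575

F = (AUC_ev / D_ev) / (AUC_iv / D_iv)
  = (187/2) / (325/2)
  = 93.5 / 162.5 = 0.5754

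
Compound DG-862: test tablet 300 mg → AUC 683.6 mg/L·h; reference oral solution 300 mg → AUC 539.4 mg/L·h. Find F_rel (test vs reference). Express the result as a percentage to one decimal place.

F_rel = 126.7%

F_rel = (AUC_test/D_test) / (AUC_ref/D_ref)
      = (683.6/300) / (539.4/300)
      = 2.27867 / 1.798 = 1.2673 = 126.73%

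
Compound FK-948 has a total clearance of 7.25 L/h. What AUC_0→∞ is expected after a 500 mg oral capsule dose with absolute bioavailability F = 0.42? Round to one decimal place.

AUC_0→∞ = F × Dose / CL
        = 0.42 × 500 / 7.25 = 28.9655 mg/L·h

AUC = 29.0 mg/L·h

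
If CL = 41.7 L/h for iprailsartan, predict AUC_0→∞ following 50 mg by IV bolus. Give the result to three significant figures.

AUC_0→∞ = Dose_iv / CL
        = 50 / 41.7 = 1.19904 mg/L·h

AUC = 1.20 mg/L·h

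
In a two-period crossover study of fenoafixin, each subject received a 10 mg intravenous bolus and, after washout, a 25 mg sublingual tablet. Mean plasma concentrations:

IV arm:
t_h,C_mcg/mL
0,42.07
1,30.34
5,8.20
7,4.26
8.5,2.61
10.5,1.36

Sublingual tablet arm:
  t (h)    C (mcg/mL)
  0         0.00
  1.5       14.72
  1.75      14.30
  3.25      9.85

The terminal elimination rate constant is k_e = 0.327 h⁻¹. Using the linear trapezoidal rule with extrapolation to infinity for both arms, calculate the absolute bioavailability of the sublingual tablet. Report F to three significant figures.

F = 0.181

Trapezoidal AUC_0→10.5 (IV):
  [0→1]: (42.07+30.34)/2 × 1 = 36.205
  [1→5]: (30.34+8.20)/2 × 4 = 77.08
  [5→7]: (8.20+4.26)/2 × 2 = 12.46
  [7→8.5]: (4.26+2.61)/2 × 1.5 = 5.1525
  [8.5→10.5]: (2.61+1.36)/2 × 2 = 3.97
  Sum = 134.8675 mcg/mL·h
IV tail: 1.36/0.327 = 4.159; AUC_iv,0→∞ = 134.8675 + 4.159 = 139.0265 mcg/mL·h
Trapezoidal AUC_0→3.25 (sublingual tablet):
  [0→1.5]: (0.00+14.72)/2 × 1.5 = 11.04
  [1.5→1.75]: (14.72+14.30)/2 × 0.25 = 3.6275
  [1.75→3.25]: (14.30+9.85)/2 × 1.5 = 18.1125
  Sum = 32.78 mcg/mL·h
sublingual tablet tail: 9.85/0.327 = 30.122; AUC_ev,0→∞ = 32.78 + 30.122 = 62.902 mcg/mL·h
F = (AUC_ev/D_ev)/(AUC_iv/D_iv) = (62.902/25)/(139.0265/10) = 2.51608/13.90265 = 0.1810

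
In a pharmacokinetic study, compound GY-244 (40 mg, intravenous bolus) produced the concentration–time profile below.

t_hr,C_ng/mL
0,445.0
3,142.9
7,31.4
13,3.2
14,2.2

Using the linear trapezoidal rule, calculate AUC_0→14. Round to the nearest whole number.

AUC = 1337 ng/mL·hr

Trapezoidal AUC_0→14:
  [0→3]: (445.0+142.9)/2 × 3 = 881.85
  [3→7]: (142.9+31.4)/2 × 4 = 348.6
  [7→13]: (31.4+3.2)/2 × 6 = 103.8
  [13→14]: (3.2+2.2)/2 × 1 = 2.7
  Sum = 1336.95 ng/mL·hr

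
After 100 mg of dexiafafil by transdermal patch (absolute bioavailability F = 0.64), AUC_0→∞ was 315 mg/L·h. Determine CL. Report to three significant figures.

CL = F × Dose / AUC_0→∞
   = 0.64 × 100 / 315 = 0.203175 L/h

CL = 0.203 L/h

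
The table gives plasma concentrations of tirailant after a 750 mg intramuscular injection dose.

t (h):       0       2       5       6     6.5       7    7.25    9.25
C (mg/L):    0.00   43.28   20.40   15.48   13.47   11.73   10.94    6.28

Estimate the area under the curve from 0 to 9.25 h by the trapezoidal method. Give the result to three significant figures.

AUC = 190 mg/L·h

Trapezoidal AUC_0→9.25:
  [0→2]: (0.00+43.28)/2 × 2 = 43.28
  [2→5]: (43.28+20.40)/2 × 3 = 95.52
  [5→6]: (20.40+15.48)/2 × 1 = 17.94
  [6→6.5]: (15.48+13.47)/2 × 0.5 = 7.2375
  [6.5→7]: (13.47+11.73)/2 × 0.5 = 6.3
  [7→7.25]: (11.73+10.94)/2 × 0.25 = 2.83375
  [7.25→9.25]: (10.94+6.28)/2 × 2 = 17.22
  Sum = 190.33125 mg/L·h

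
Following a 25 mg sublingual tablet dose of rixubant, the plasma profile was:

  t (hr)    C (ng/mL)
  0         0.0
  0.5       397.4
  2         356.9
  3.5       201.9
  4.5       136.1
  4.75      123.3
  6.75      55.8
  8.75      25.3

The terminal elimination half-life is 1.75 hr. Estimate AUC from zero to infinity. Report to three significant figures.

Trapezoidal AUC_0→8.75:
  [0→0.5]: (0.0+397.4)/2 × 0.5 = 99.35
  [0.5→2]: (397.4+356.9)/2 × 1.5 = 565.725
  [2→3.5]: (356.9+201.9)/2 × 1.5 = 419.1
  [3.5→4.5]: (201.9+136.1)/2 × 1 = 169.0
  [4.5→4.75]: (136.1+123.3)/2 × 0.25 = 32.425
  [4.75→6.75]: (123.3+55.8)/2 × 2 = 179.1
  [6.75→8.75]: (55.8+25.3)/2 × 2 = 81.1
  Sum = 1545.8 ng/mL·hr
k_e = ln2 / t½ = 0.693147 / 1.75 = 0.3961 hr^-1
Extrapolated tail: C_last / k_e = 25.3 / 0.3961 = 63.873
AUC_0→∞ = 1545.8 + 63.873 = 1609.673 ng/mL·hr

AUC = 1610 ng/mL·hr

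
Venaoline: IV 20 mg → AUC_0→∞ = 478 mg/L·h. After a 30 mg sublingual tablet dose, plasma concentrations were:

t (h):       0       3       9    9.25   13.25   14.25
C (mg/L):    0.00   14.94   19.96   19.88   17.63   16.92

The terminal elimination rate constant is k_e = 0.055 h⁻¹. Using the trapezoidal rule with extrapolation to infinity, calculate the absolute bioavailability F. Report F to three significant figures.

F = 0.742

Trapezoidal AUC_0→14.25 (sublingual tablet):
  [0→3]: (0.00+14.94)/2 × 3 = 22.41
  [3→9]: (14.94+19.96)/2 × 6 = 104.7
  [9→9.25]: (19.96+19.88)/2 × 0.25 = 4.98
  [9.25→13.25]: (19.88+17.63)/2 × 4 = 75.02
  [13.25→14.25]: (17.63+16.92)/2 × 1 = 17.275
  Sum = 224.385 mg/L·h
Tail: C_last/k_e = 16.92/0.055 = 307.636
AUC_0→∞ (sublingual tablet) = 224.385 + 307.636 = 532.021 mg/L·h
F = (AUC_ev/D_ev)/(AUC_iv/D_iv) = (532.021/30)/(478/20) = 17.734/23.9 = 0.7420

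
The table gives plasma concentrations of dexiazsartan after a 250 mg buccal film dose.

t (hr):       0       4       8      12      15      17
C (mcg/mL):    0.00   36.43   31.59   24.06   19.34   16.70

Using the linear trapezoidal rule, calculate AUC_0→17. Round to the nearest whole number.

AUC = 421 mcg/mL·hr

Trapezoidal AUC_0→17:
  [0→4]: (0.00+36.43)/2 × 4 = 72.86
  [4→8]: (36.43+31.59)/2 × 4 = 136.04
  [8→12]: (31.59+24.06)/2 × 4 = 111.3
  [12→15]: (24.06+19.34)/2 × 3 = 65.1
  [15→17]: (19.34+16.70)/2 × 2 = 36.04
  Sum = 421.34 mcg/mL·hr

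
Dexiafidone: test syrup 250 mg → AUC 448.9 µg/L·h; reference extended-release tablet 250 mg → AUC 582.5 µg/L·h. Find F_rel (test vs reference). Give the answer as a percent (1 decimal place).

F_rel = (AUC_test/D_test) / (AUC_ref/D_ref)
      = (448.9/250) / (582.5/250)
      = 1.7956 / 2.33 = 0.7706 = 77.06%

F_rel = 77.1%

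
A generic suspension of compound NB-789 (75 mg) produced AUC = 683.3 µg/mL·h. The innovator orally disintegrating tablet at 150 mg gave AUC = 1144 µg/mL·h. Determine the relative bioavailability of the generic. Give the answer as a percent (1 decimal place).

F_rel = 119.5%

F_rel = (AUC_test/D_test) / (AUC_ref/D_ref)
      = (683.3/75) / (1144/150)
      = 9.11067 / 7.62667 = 1.1946 = 119.46%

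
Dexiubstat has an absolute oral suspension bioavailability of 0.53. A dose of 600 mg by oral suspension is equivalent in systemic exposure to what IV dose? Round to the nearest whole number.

D_iv = 318 mg

Systemic exposure from an extravascular dose = F × D_ev, so the equivalent IV dose is F × D_ev.
D_iv = F × D_ev = 0.53 × 600 = 318 mg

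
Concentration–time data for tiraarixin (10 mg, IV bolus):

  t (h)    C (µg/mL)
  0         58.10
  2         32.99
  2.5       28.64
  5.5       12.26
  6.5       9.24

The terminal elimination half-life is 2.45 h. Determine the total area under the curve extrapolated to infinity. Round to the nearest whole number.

Trapezoidal AUC_0→6.5:
  [0→2]: (58.10+32.99)/2 × 2 = 91.09
  [2→2.5]: (32.99+28.64)/2 × 0.5 = 15.4075
  [2.5→5.5]: (28.64+12.26)/2 × 3 = 61.35
  [5.5→6.5]: (12.26+9.24)/2 × 1 = 10.75
  Sum = 178.5975 µg/mL·h
k_e = ln2 / t½ = 0.693147 / 2.45 = 0.2829 h^-1
Extrapolated tail: C_last / k_e = 9.24 / 0.2829 = 32.662
AUC_0→∞ = 178.5975 + 32.662 = 211.2595 µg/mL·h

AUC = 211 µg/mL·h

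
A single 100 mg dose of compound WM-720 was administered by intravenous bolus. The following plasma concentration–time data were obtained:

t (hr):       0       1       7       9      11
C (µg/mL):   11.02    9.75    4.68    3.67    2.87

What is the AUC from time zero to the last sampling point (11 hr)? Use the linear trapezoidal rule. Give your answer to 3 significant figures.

AUC = 68.6 µg/mL·hr

Trapezoidal AUC_0→11:
  [0→1]: (11.02+9.75)/2 × 1 = 10.385
  [1→7]: (9.75+4.68)/2 × 6 = 43.29
  [7→9]: (4.68+3.67)/2 × 2 = 8.35
  [9→11]: (3.67+2.87)/2 × 2 = 6.54
  Sum = 68.565 µg/mL·hr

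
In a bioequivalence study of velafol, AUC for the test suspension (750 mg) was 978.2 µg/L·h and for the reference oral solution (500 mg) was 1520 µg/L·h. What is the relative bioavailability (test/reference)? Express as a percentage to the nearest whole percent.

F_rel = (AUC_test/D_test) / (AUC_ref/D_ref)
      = (978.2/750) / (1520/500)
      = 1.30427 / 3.04 = 0.4290 = 42.90%

F_rel = 43%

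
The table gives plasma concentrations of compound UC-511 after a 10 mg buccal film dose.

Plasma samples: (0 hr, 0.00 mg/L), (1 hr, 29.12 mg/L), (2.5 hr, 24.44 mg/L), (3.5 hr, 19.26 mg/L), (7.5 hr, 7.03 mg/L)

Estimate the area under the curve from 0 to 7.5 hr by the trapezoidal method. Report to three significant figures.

AUC = 129 mg/L·hr

Trapezoidal AUC_0→7.5:
  [0→1]: (0.00+29.12)/2 × 1 = 14.56
  [1→2.5]: (29.12+24.44)/2 × 1.5 = 40.17
  [2.5→3.5]: (24.44+19.26)/2 × 1 = 21.85
  [3.5→7.5]: (19.26+7.03)/2 × 4 = 52.58
  Sum = 129.16 mg/L·hr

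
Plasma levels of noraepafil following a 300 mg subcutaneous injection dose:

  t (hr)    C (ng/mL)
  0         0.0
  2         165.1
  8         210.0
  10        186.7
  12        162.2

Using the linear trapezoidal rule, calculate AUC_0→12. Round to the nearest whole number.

Trapezoidal AUC_0→12:
  [0→2]: (0.0+165.1)/2 × 2 = 165.1
  [2→8]: (165.1+210.0)/2 × 6 = 1125.3
  [8→10]: (210.0+186.7)/2 × 2 = 396.7
  [10→12]: (186.7+162.2)/2 × 2 = 348.9
  Sum = 2036.0 ng/mL·hr

AUC = 2036 ng/mL·hr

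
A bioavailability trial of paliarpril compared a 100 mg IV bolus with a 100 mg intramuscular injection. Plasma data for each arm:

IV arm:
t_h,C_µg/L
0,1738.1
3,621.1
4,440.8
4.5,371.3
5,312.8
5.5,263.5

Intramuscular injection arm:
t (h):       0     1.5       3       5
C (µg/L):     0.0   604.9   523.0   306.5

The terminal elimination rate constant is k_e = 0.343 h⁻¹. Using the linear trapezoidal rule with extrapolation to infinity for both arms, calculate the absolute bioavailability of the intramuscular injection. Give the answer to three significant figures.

Trapezoidal AUC_0→5.5 (IV):
  [0→3]: (1738.1+621.1)/2 × 3 = 3538.8
  [3→4]: (621.1+440.8)/2 × 1 = 530.95
  [4→4.5]: (440.8+371.3)/2 × 0.5 = 203.025
  [4.5→5]: (371.3+312.8)/2 × 0.5 = 171.025
  [5→5.5]: (312.8+263.5)/2 × 0.5 = 144.075
  Sum = 4587.875 µg/L·h
IV tail: 263.5/0.343 = 768.222; AUC_iv,0→∞ = 4587.875 + 768.222 = 5356.097 µg/L·h
Trapezoidal AUC_0→5 (intramuscular injection):
  [0→1.5]: (0.0+604.9)/2 × 1.5 = 453.675
  [1.5→3]: (604.9+523.0)/2 × 1.5 = 845.925
  [3→5]: (523.0+306.5)/2 × 2 = 829.5
  Sum = 2129.1 µg/L·h
intramuscular injection tail: 306.5/0.343 = 893.586; AUC_ev,0→∞ = 2129.1 + 893.586 = 3022.686 µg/L·h
F = (AUC_ev/D_ev)/(AUC_iv/D_iv) = (3022.686/100)/(5356.097/100) = 30.22686/53.56097 = 0.5643

F = 0.564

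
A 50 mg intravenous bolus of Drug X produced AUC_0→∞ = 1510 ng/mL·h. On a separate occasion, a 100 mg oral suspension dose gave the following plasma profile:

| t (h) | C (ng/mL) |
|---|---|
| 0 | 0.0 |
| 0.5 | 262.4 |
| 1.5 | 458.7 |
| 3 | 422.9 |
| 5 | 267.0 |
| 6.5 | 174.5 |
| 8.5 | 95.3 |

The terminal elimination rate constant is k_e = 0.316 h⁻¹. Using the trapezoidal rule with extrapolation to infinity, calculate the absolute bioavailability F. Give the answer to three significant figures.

F = 0.887

Trapezoidal AUC_0→8.5 (oral suspension):
  [0→0.5]: (0.0+262.4)/2 × 0.5 = 65.6
  [0.5→1.5]: (262.4+458.7)/2 × 1 = 360.55
  [1.5→3]: (458.7+422.9)/2 × 1.5 = 661.2
  [3→5]: (422.9+267.0)/2 × 2 = 689.9
  [5→6.5]: (267.0+174.5)/2 × 1.5 = 331.125
  [6.5→8.5]: (174.5+95.3)/2 × 2 = 269.8
  Sum = 2378.175 ng/mL·h
Tail: C_last/k_e = 95.3/0.316 = 301.582
AUC_0→∞ (oral suspension) = 2378.175 + 301.582 = 2679.757 ng/mL·h
F = (AUC_ev/D_ev)/(AUC_iv/D_iv) = (2679.757/100)/(1510/50) = 26.79757/30.2 = 0.8873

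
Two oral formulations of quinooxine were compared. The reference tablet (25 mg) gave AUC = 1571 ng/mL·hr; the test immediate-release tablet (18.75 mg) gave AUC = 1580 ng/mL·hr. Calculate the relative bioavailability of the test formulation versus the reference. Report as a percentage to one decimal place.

F_rel = 134.1%

F_rel = (AUC_test/D_test) / (AUC_ref/D_ref)
      = (1580/18.75) / (1571/25)
      = 84.2667 / 62.84 = 1.3410 = 134.10%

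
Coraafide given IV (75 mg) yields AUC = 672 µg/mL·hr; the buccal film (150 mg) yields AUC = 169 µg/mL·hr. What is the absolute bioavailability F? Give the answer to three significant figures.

F = 0.126

F = (AUC_ev / D_ev) / (AUC_iv / D_iv)
  = (169/150) / (672/75)
  = 1.12667 / 8.96 = 0.1257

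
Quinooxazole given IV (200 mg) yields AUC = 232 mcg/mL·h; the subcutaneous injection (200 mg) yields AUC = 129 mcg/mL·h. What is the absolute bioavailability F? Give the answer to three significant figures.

F = (AUC_ev / D_ev) / (AUC_iv / D_iv)
  = (129/200) / (232/200)
  = 0.645 / 1.16 = 0.5560

F = 0.556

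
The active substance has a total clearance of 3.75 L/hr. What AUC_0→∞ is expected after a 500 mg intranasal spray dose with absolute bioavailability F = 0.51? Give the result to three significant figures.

AUC = 68.0 mg/L·hr

AUC_0→∞ = F × Dose / CL
        = 0.51 × 500 / 3.75 = 68 mg/L·hr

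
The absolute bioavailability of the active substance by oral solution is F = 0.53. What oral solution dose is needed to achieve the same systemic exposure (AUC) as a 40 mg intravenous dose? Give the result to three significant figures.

For equal systemic exposure: F × D_ev = D_iv
D_ev = D_iv / F = 40 / 0.53 = 75.4717 mg

D_oral = 75.5 mg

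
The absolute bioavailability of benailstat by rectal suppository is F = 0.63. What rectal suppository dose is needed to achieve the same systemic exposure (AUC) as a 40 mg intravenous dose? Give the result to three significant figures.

D_rectal = 63.5 mg

For equal systemic exposure: F × D_ev = D_iv
D_ev = D_iv / F = 40 / 0.63 = 63.4921 mg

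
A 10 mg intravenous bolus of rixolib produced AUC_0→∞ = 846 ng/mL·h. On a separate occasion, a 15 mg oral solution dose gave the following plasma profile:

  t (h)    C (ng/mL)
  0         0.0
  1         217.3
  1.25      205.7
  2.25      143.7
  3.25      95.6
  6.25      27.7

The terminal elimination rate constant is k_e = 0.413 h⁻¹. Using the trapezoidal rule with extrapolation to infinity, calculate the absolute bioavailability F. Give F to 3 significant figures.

F = 0.558

Trapezoidal AUC_0→6.25 (oral solution):
  [0→1]: (0.0+217.3)/2 × 1 = 108.65
  [1→1.25]: (217.3+205.7)/2 × 0.25 = 52.875
  [1.25→2.25]: (205.7+143.7)/2 × 1 = 174.7
  [2.25→3.25]: (143.7+95.6)/2 × 1 = 119.65
  [3.25→6.25]: (95.6+27.7)/2 × 3 = 184.95
  Sum = 640.825 ng/mL·h
Tail: C_last/k_e = 27.7/0.413 = 67.070
AUC_0→∞ (oral solution) = 640.825 + 67.070 = 707.895 ng/mL·h
F = (AUC_ev/D_ev)/(AUC_iv/D_iv) = (707.895/15)/(846/10) = 47.193/84.6 = 0.5578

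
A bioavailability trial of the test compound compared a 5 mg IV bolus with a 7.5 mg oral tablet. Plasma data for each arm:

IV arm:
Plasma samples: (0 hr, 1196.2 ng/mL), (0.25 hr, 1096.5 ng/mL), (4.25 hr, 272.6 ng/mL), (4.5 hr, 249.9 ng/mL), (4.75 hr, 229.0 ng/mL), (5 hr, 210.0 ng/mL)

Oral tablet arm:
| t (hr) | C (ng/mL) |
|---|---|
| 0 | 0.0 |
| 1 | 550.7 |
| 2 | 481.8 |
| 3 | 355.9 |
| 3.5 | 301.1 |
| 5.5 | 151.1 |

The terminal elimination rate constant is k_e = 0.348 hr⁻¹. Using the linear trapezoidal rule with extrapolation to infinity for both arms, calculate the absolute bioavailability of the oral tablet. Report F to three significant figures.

F = 0.396

Trapezoidal AUC_0→5 (IV):
  [0→0.25]: (1196.2+1096.5)/2 × 0.25 = 286.5875
  [0.25→4.25]: (1096.5+272.6)/2 × 4 = 2738.2
  [4.25→4.5]: (272.6+249.9)/2 × 0.25 = 65.3125
  [4.5→4.75]: (249.9+229.0)/2 × 0.25 = 59.8625
  [4.75→5]: (229.0+210.0)/2 × 0.25 = 54.875
  Sum = 3204.8375 ng/mL·hr
IV tail: 210.0/0.348 = 603.448; AUC_iv,0→∞ = 3204.8375 + 603.448 = 3808.2855 ng/mL·hr
Trapezoidal AUC_0→5.5 (oral tablet):
  [0→1]: (0.0+550.7)/2 × 1 = 275.35
  [1→2]: (550.7+481.8)/2 × 1 = 516.25
  [2→3]: (481.8+355.9)/2 × 1 = 418.85
  [3→3.5]: (355.9+301.1)/2 × 0.5 = 164.25
  [3.5→5.5]: (301.1+151.1)/2 × 2 = 452.2
  Sum = 1826.9 ng/mL·hr
oral tablet tail: 151.1/0.348 = 434.195; AUC_ev,0→∞ = 1826.9 + 434.195 = 2261.095 ng/mL·hr
F = (AUC_ev/D_ev)/(AUC_iv/D_iv) = (2261.095/7.5)/(3808.2855/5) = 301.479/761.6571 = 0.3958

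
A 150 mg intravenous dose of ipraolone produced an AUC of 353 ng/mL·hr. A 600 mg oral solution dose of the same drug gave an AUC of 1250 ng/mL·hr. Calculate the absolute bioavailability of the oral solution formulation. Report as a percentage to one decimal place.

F = (AUC_ev / D_ev) / (AUC_iv / D_iv)
  = (1250/600) / (353/150)
  = 2.08333 / 2.35333 = 0.8853
  = 88.53%

F = 88.5%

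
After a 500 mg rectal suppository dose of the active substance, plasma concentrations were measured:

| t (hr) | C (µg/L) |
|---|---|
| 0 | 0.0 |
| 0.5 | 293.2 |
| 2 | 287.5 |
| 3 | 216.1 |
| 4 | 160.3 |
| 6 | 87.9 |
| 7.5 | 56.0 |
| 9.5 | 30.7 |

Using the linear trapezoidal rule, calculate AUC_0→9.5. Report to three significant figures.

AUC = 1390 µg/L·hr

Trapezoidal AUC_0→9.5:
  [0→0.5]: (0.0+293.2)/2 × 0.5 = 73.3
  [0.5→2]: (293.2+287.5)/2 × 1.5 = 435.525
  [2→3]: (287.5+216.1)/2 × 1 = 251.8
  [3→4]: (216.1+160.3)/2 × 1 = 188.2
  [4→6]: (160.3+87.9)/2 × 2 = 248.2
  [6→7.5]: (87.9+56.0)/2 × 1.5 = 107.925
  [7.5→9.5]: (56.0+30.7)/2 × 2 = 86.7
  Sum = 1391.65 µg/L·hr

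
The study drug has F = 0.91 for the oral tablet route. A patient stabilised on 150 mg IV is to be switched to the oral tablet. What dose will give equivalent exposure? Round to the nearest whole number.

For equal systemic exposure: F × D_ev = D_iv
D_ev = D_iv / F = 150 / 0.91 = 164.835 mg

D_oral = 165 mg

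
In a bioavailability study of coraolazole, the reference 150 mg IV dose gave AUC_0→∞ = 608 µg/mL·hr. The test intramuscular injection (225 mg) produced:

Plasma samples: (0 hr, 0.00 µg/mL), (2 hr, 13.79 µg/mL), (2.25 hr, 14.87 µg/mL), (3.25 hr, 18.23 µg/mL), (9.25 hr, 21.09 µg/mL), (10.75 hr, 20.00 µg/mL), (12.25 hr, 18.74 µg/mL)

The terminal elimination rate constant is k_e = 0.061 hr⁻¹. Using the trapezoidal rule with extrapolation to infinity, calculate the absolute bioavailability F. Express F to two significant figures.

Trapezoidal AUC_0→12.25 (intramuscular injection):
  [0→2]: (0.00+13.79)/2 × 2 = 13.79
  [2→2.25]: (13.79+14.87)/2 × 0.25 = 3.5825
  [2.25→3.25]: (14.87+18.23)/2 × 1 = 16.55
  [3.25→9.25]: (18.23+21.09)/2 × 6 = 117.96
  [9.25→10.75]: (21.09+20.00)/2 × 1.5 = 30.8175
  [10.75→12.25]: (20.00+18.74)/2 × 1.5 = 29.055
  Sum = 211.755 µg/mL·hr
Tail: C_last/k_e = 18.74/0.061 = 307.213
AUC_0→∞ (intramuscular injection) = 211.755 + 307.213 = 518.968 µg/mL·hr
F = (AUC_ev/D_ev)/(AUC_iv/D_iv) = (518.968/225)/(608/150) = 2.30652/4.05333 = 0.5690

F = 0.57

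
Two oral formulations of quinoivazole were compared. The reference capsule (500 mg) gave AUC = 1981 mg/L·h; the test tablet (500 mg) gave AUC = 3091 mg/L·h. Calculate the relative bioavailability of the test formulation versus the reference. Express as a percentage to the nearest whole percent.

F_rel = 156%

F_rel = (AUC_test/D_test) / (AUC_ref/D_ref)
      = (3091/500) / (1981/500)
      = 6.182 / 3.962 = 1.5603 = 156.03%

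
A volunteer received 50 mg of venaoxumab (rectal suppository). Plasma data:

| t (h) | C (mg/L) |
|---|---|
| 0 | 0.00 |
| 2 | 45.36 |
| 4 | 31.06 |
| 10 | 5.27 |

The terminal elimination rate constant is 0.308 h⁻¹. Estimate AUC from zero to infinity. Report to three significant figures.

AUC = 248 mg/L·h

Trapezoidal AUC_0→10:
  [0→2]: (0.00+45.36)/2 × 2 = 45.36
  [2→4]: (45.36+31.06)/2 × 2 = 76.42
  [4→10]: (31.06+5.27)/2 × 6 = 108.99
  Sum = 230.77 mg/L·h
Extrapolated tail: C_last / k_e = 5.27 / 0.308 = 17.110
AUC_0→∞ = 230.77 + 17.110 = 247.88 mg/L·h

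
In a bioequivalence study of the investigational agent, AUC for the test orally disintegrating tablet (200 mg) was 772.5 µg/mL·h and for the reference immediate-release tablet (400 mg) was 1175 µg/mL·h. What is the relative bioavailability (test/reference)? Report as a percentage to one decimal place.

F_rel = 131.5%

F_rel = (AUC_test/D_test) / (AUC_ref/D_ref)
      = (772.5/200) / (1175/400)
      = 3.8625 / 2.9375 = 1.3149 = 131.49%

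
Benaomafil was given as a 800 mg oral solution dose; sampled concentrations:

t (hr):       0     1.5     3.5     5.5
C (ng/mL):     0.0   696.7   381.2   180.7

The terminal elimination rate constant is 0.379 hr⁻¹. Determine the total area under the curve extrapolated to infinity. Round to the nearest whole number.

AUC = 2639 ng/mL·hr

Trapezoidal AUC_0→5.5:
  [0→1.5]: (0.0+696.7)/2 × 1.5 = 522.525
  [1.5→3.5]: (696.7+381.2)/2 × 2 = 1077.9
  [3.5→5.5]: (381.2+180.7)/2 × 2 = 561.9
  Sum = 2162.325 ng/mL·hr
Extrapolated tail: C_last / k_e = 180.7 / 0.379 = 476.781
AUC_0→∞ = 2162.325 + 476.781 = 2639.106 ng/mL·hr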